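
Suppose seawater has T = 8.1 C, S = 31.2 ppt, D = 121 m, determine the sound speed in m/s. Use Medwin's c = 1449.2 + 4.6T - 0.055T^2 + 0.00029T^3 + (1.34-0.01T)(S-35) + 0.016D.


c = 1449.2 + 4.6*8.1 - 0.055*8.1^2 + 0.00029*8.1^3 + (1.34 - 0.01*8.1)*(31.2 - 35) + 0.016*121 = 1480.16

1480.16 m/s


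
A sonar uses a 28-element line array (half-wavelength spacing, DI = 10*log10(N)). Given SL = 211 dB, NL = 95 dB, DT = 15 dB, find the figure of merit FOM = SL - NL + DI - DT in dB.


115.47 dB


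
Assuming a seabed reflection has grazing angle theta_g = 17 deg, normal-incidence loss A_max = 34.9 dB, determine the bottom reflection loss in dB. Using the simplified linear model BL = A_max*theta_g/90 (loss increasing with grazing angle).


6.59 dB


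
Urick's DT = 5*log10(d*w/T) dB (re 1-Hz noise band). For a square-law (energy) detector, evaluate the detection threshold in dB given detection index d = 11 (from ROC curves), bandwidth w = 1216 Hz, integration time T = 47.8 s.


DT = 5*log10(d*w/T) = 5*log10(11 * 1216 / 47.8) = 5*log10(279.83) = 12.23

12.23 dB


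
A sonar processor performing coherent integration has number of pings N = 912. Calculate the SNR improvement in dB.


Gain = 10*log10(912) = 29.6

29.6 dB


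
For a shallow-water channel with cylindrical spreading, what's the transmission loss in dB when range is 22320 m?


TL = 10*log10(22320) = 43.49

43.49 dB


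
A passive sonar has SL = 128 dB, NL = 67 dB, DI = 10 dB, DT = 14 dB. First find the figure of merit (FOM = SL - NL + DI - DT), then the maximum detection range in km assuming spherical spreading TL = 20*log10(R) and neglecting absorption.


Step 1: FOM = SL - NL + DI - DT = 128 - 67 + 10 - 14 = 57 dB
Step 2: at max range FOM = TL = 20*log10(R), so R = 10^(57/20) = 707.95 m = 0.71 km

0.71 km


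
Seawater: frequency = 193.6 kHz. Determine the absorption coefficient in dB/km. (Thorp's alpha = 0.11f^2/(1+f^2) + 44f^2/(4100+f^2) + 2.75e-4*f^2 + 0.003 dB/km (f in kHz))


f^2 = 37480.96
alpha = 0.11*37480.96/(1+37480.96) + 44*37480.96/(4100+37480.96) + 2.75e-4*37480.96 + 0.003 = 50.082

50.082 dB/km


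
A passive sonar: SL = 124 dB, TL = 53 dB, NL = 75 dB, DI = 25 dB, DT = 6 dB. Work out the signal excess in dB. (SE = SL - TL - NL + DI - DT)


15 dB


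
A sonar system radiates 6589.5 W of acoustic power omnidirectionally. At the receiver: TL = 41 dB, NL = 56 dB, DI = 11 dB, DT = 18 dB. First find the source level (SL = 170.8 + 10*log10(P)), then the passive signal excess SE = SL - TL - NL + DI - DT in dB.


Step 1: SL = 170.8 + 10*log10(6589.5) = 208.99 dB
Step 2: SE = SL - TL - NL + DI - DT = 208.99 - 41 - 56 + 11 - 18 = 104.99

104.99 dB


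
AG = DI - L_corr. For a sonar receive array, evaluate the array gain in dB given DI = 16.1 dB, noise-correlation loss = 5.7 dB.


AG = DI - L_corr = 16.1 - 5.7 = 10.4

10.4 dB


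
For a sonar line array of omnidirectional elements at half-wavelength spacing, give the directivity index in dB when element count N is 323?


25.09 dB


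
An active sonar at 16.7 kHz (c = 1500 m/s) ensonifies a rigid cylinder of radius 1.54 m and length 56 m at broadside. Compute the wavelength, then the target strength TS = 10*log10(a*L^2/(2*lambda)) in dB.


Step 1: lambda = c/f = 1500/16700 = 0.08982 m
Step 2: TS = 10*log10(a*L^2/(2*lambda)) = 10*log10(1.54*56^2/(2*0.08982)) = 44.29

44.29 dB


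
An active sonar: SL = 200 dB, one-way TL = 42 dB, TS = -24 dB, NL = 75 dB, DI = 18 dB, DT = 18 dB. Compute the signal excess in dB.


17 dB


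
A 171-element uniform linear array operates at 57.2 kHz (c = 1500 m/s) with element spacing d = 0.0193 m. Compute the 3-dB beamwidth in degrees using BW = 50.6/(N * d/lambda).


Step 1: lambda = 1500/57200 = 0.02622 m
Step 2: d/lambda = 0.0193/0.02622 = 0.7361
Step 3: BW = 50.6/(N * d/lambda) = 50.6/(171 * 0.7361) = 0.4

0.4 deg


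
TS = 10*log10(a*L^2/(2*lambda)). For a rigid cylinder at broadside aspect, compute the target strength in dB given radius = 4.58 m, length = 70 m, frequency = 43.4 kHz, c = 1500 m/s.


55.11 dB


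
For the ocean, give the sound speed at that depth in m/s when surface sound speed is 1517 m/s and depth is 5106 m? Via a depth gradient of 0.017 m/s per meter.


c = 1517 + 0.017 * 5106 = 1603.802

1603.802 m/s


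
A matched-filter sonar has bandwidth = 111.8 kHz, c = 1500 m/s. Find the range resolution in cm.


0.67 cm


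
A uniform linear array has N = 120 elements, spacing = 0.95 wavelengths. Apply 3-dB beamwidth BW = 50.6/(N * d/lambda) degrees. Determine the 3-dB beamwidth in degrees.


BW = 50.6 / (120 * 0.95) = 50.6 / 114.0 = 0.44

0.44 deg


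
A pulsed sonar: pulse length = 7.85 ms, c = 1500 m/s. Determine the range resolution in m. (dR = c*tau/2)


5.8875 m


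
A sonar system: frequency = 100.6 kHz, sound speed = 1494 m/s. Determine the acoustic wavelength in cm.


1.49 cm


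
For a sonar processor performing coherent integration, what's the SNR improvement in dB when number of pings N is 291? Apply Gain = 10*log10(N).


Gain = 10*log10(291) = 24.64

24.64 dB


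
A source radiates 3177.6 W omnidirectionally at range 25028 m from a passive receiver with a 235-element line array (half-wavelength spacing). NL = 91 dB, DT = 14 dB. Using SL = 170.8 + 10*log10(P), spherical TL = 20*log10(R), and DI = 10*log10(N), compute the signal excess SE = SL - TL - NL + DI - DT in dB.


Step 1: SL = 170.8 + 10*log10(3177.6) = 205.82 dB
Step 2: TL = 20*log10(25028) = 87.97 dB
Step 3: DI = 10*log10(235) = 23.71 dB
Step 4: SE = SL - TL - NL + DI - DT = 205.82 - 87.97 - 91 + 23.71 - 14 = 36.56

36.56 dB


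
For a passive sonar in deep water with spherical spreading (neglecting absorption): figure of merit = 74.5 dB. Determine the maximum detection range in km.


At max range FOM = TL, so 20*log10(R) = 74.5
R = 10^(74.5/20) = 5308.84 m = 5.31 km

5.31 km


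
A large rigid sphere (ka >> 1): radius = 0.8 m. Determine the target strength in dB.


TS = 10*log10(0.8^2 / 4) = 10*log10(0.16) = -7.96

-7.96 dB


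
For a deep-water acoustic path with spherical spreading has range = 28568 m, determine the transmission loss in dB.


TL = 20*log10(28568) = 89.12

89.12 dB


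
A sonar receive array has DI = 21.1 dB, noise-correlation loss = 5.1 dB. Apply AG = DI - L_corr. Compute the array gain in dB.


16.0 dB


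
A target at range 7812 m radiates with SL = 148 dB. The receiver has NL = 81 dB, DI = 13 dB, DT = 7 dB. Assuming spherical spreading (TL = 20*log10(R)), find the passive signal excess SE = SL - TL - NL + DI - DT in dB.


Step 1: TL = 20*log10(7812) = 77.86 dB
Step 2: SE = 148 - 77.86 - 81 + 13 - 7 = -4.86

-4.86 dB


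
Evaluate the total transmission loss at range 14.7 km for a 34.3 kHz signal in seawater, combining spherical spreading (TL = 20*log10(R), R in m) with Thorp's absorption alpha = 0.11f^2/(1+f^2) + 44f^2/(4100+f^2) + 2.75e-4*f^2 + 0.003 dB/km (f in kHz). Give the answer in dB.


233.98 dB


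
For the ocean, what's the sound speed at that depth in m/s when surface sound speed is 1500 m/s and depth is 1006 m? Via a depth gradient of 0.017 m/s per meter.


c = 1500 + 0.017 * 1006 = 1517.102

1517.102 m/s


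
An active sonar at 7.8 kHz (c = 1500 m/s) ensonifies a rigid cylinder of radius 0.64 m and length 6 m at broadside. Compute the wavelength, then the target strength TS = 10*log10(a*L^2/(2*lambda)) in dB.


Step 1: lambda = c/f = 1500/7800 = 0.19231 m
Step 2: TS = 10*log10(a*L^2/(2*lambda)) = 10*log10(0.64*6^2/(2*0.19231)) = 17.77

17.77 dB


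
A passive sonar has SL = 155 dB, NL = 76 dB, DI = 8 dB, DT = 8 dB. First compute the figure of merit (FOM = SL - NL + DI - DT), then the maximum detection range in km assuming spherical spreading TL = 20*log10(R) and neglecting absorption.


Step 1: FOM = SL - NL + DI - DT = 155 - 76 + 8 - 8 = 79 dB
Step 2: at max range FOM = TL = 20*log10(R), so R = 10^(79/20) = 8912.51 m = 8.91 km

8.91 km


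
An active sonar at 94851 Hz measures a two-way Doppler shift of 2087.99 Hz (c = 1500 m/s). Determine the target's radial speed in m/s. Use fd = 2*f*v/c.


From fd = 2*f*v/c, v = c*fd/(2*f) = 1500 * 2087.99 / (2*94851) = 16.51

16.51 m/s


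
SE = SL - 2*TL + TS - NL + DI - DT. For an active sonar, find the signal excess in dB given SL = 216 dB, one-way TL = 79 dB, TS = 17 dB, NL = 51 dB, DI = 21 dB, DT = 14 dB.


SE = SL - 2*TL + TS - NL + DI - DT = 216 - 2*79 + (17) - 51 + 21 - 14 = 31

31 dB


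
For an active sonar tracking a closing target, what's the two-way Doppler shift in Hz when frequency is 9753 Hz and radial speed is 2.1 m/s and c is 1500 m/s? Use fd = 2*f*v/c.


fd = 2*f*v/c = 2 * 9753 * 2.1 / 1500 = 27.31

27.31 Hz


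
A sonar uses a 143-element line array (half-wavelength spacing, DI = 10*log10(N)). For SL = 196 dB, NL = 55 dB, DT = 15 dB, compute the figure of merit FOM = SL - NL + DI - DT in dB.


Step 1: DI = 10*log10(143) = 21.55 dB
Step 2: FOM = SL - NL + DI - DT = 196 - 55 + 21.55 - 15 = 147.55

147.55 dB


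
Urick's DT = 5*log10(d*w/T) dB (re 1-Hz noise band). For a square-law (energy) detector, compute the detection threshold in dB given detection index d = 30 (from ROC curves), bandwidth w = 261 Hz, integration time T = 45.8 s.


DT = 5*log10(d*w/T) = 5*log10(30 * 261 / 45.8) = 5*log10(170.96) = 11.16

11.16 dB


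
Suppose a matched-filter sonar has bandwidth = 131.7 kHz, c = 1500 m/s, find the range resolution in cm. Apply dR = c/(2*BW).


0.57 cm


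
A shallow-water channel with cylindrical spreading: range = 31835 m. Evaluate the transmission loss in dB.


45.03 dB


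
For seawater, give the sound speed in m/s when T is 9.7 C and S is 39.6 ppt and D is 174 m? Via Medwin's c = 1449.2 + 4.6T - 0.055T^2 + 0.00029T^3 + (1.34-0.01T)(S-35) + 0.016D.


c = 1449.2 + 4.6*9.7 - 0.055*9.7^2 + 0.00029*9.7^3 + (1.34 - 0.01*9.7)*(39.6 - 35) + 0.016*174 = 1497.41

1497.41 m/s


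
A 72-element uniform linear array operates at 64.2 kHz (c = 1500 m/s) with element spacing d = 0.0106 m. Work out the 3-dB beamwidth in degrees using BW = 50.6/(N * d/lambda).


1.55 deg


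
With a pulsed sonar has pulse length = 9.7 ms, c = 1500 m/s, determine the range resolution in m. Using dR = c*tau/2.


dR = c*tau/2 = 1500 * 9.7e-3 / 2 = 7.275

7.275 m


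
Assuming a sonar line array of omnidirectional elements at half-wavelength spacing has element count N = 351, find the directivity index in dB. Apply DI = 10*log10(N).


DI = 10*log10(351) = 25.45

25.45 dB


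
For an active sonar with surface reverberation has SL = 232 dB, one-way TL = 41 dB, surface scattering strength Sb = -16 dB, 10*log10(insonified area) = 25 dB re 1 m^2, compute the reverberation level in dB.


RL = SL - 2*TL + Sb + 10*log10(A) = 232 - 2*41 + (-16) + 25 = 159

159 dB


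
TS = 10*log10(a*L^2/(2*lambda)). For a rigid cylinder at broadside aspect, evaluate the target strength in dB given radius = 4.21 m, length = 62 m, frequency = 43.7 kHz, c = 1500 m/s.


lambda = 1500/43700 = 0.03432 m
TS = 10*log10(4.21*62^2/(2*0.03432)) = 53.72

53.72 dB


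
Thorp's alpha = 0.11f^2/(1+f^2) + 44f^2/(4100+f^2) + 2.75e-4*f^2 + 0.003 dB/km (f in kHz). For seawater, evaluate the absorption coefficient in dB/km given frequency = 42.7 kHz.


14.158 dB/km


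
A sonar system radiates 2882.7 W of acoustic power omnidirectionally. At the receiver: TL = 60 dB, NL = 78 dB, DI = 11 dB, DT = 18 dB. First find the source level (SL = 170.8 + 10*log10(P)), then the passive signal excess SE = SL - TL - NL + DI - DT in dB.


Step 1: SL = 170.8 + 10*log10(2882.7) = 205.4 dB
Step 2: SE = SL - TL - NL + DI - DT = 205.4 - 60 - 78 + 11 - 18 = 60.4

60.4 dB


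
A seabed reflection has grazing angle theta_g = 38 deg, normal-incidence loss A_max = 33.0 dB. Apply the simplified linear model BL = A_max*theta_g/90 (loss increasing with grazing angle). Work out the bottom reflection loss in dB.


BL = A_max * theta_g / 90 = 33.0 * 38 / 90 = 13.93

13.93 dB


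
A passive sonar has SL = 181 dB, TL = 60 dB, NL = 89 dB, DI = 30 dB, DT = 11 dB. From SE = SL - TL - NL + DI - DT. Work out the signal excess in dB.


SE = SL - TL - NL + DI - DT = 181 - 60 - 89 + 30 - 11 = 51

51 dB


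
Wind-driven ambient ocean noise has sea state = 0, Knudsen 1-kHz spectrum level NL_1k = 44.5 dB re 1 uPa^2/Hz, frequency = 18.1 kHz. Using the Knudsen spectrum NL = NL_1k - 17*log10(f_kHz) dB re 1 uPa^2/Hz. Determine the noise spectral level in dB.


NL = NL_1k - 17*log10(f_kHz) = 44.5 - 17*log10(18.1) = 44.5 - (21.38) = 23.12

23.12 dB


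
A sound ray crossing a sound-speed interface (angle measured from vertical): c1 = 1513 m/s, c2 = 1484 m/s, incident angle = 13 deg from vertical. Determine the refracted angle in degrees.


sin(theta2) = (c2/c1)*sin(theta1) = (1484/1513)*sin(13 deg) = 0.22064
theta2 = arcsin(0.22064) = 12.75

12.75 deg


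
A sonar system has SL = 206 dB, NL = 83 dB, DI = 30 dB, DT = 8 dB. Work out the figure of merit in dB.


FOM = SL - NL + DI - DT = 206 - 83 + 30 - 8 = 145

145 dB


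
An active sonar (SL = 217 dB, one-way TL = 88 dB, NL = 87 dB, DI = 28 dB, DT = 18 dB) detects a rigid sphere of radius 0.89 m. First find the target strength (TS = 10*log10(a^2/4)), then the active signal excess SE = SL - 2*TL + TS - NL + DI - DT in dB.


Step 1: TS = 10*log10(0.89^2/4) = -7.03 dB
Step 2: SE = SL - 2*TL + TS - NL + DI - DT = 217 - 2*88 + (-7.03) - 87 + 28 - 18 = -43.03

-43.03 dB


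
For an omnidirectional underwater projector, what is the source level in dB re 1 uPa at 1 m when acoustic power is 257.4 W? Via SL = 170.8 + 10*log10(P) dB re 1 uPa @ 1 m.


SL = 170.8 + 10*log10(257.4) = 170.8 + 24.11 = 194.91

194.91 dB


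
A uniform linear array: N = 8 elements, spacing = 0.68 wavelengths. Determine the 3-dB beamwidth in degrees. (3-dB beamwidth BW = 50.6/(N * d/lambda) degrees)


BW = 50.6 / (8 * 0.68) = 50.6 / 5.44 = 9.3

9.3 deg


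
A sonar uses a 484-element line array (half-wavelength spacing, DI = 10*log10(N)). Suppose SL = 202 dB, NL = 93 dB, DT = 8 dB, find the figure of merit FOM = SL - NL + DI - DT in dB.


Step 1: DI = 10*log10(484) = 26.85 dB
Step 2: FOM = SL - NL + DI - DT = 202 - 93 + 26.85 - 8 = 127.85

127.85 dB


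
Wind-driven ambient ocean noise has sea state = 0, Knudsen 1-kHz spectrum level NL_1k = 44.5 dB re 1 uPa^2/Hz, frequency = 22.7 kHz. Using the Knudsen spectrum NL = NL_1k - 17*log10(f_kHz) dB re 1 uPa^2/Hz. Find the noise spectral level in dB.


NL = NL_1k - 17*log10(f_kHz) = 44.5 - 17*log10(22.7) = 44.5 - (23.05) = 21.45

21.45 dB


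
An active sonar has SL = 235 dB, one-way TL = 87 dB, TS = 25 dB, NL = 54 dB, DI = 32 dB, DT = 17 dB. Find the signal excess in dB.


47 dB


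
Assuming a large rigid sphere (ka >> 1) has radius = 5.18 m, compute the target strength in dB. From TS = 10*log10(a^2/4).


TS = 10*log10(5.18^2 / 4) = 10*log10(6.7081) = 8.27

8.27 dB


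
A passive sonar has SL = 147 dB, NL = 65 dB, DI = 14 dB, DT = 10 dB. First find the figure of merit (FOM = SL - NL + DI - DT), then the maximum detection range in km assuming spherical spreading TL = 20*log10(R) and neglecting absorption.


Step 1: FOM = SL - NL + DI - DT = 147 - 65 + 14 - 10 = 86 dB
Step 2: at max range FOM = TL = 20*log10(R), so R = 10^(86/20) = 19952.62 m = 19.95 km

19.95 km


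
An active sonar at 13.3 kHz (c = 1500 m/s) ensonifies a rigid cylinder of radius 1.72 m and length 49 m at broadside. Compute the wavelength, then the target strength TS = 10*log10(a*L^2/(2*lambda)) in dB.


Step 1: lambda = c/f = 1500/13300 = 0.11278 m
Step 2: TS = 10*log10(a*L^2/(2*lambda)) = 10*log10(1.72*49^2/(2*0.11278)) = 42.63

42.63 dB


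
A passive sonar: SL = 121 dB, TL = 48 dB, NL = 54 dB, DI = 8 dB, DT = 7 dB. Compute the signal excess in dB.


SE = SL - TL - NL + DI - DT = 121 - 48 - 54 + 8 - 7 = 20

20 dB


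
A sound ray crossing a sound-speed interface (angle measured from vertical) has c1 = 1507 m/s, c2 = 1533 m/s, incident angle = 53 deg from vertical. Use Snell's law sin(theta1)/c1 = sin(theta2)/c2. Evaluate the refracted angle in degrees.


sin(theta2) = (c2/c1)*sin(theta1) = (1533/1507)*sin(53 deg) = 0.81241
theta2 = arcsin(0.81241) = 54.33

54.33 deg


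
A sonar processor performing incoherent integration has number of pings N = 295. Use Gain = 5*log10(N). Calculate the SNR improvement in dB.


12.35 dB


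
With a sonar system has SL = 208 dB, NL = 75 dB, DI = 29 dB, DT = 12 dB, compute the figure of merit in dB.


FOM = SL - NL + DI - DT = 208 - 75 + 29 - 12 = 150

150 dB


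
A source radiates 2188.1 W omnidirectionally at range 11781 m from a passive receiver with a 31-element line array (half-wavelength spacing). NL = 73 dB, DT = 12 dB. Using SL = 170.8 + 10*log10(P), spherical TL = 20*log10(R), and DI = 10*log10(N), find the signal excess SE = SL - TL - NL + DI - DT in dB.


52.69 dB


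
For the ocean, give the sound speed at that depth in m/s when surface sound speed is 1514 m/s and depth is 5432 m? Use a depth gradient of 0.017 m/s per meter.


c = 1514 + 0.017 * 5432 = 1606.344

1606.344 m/s


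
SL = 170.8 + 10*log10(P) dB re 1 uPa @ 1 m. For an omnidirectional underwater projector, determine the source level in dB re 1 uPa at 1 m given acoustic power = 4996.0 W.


SL = 170.8 + 10*log10(4996.0) = 170.8 + 36.99 = 207.79

207.79 dB


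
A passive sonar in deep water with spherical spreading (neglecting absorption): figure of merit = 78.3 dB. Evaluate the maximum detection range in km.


At max range FOM = TL, so 20*log10(R) = 78.3
R = 10^(78.3/20) = 8222.43 m = 8.22 km

8.22 km


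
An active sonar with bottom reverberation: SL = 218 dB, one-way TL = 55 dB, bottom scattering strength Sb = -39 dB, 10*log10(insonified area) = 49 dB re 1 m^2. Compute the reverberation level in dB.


RL = SL - 2*TL + Sb + 10*log10(A) = 218 - 2*55 + (-39) + 49 = 118

118 dB


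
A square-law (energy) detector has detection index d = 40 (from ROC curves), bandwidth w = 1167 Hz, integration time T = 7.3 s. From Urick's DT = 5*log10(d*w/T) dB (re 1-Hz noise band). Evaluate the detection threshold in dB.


DT = 5*log10(d*w/T) = 5*log10(40 * 1167 / 7.3) = 5*log10(6394.52) = 19.03

19.03 dB


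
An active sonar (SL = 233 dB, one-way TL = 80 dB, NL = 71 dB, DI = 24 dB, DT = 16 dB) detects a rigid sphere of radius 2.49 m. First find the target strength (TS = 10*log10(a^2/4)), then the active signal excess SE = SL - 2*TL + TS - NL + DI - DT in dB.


Step 1: TS = 10*log10(2.49^2/4) = 1.9 dB
Step 2: SE = SL - 2*TL + TS - NL + DI - DT = 233 - 2*80 + (1.9) - 71 + 24 - 16 = 11.9

11.9 dB


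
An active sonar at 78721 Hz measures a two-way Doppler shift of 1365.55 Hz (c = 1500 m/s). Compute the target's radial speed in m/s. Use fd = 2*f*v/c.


From fd = 2*f*v/c, v = c*fd/(2*f) = 1500 * 1365.55 / (2*78721) = 13.01

13.01 m/s


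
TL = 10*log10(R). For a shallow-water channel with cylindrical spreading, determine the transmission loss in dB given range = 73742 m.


48.68 dB


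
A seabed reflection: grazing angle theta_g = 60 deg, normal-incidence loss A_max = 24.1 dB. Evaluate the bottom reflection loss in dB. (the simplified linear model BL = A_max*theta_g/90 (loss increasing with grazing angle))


BL = A_max * theta_g / 90 = 24.1 * 60 / 90 = 16.07

16.07 dB


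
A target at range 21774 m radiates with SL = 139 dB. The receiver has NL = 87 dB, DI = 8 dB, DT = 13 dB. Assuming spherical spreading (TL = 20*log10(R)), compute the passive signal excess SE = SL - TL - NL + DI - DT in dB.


-39.76 dB


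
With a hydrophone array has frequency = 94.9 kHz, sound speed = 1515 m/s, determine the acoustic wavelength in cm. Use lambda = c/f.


lambda = c/f = 1515 / 94900 = 0.016 m = 1.6 cm

1.6 cm


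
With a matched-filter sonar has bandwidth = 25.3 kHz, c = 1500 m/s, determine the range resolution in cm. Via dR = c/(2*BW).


dR = c/(2*BW) = 1500 / (2 * 25.3e3) = 0.0296 m = 2.96 cm

2.96 cm


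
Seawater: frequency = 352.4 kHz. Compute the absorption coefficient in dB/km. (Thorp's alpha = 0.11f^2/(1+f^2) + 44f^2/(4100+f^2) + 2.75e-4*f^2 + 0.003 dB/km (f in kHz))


76.858 dB/km


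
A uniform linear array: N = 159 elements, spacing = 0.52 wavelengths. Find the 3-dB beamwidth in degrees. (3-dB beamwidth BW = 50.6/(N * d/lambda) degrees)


0.61 deg


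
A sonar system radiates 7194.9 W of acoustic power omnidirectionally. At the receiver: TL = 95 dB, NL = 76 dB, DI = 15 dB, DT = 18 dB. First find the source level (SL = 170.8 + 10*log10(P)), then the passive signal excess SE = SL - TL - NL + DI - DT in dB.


Step 1: SL = 170.8 + 10*log10(7194.9) = 209.37 dB
Step 2: SE = SL - TL - NL + DI - DT = 209.37 - 95 - 76 + 15 - 18 = 35.37

35.37 dB


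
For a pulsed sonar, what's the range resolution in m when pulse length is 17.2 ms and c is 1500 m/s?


dR = c*tau/2 = 1500 * 17.2e-3 / 2 = 12.9

12.9 m


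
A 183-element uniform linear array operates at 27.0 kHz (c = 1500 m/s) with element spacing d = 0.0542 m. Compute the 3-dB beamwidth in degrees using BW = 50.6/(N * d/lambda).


Step 1: lambda = 1500/27000 = 0.05556 m
Step 2: d/lambda = 0.0542/0.05556 = 0.9755
Step 3: BW = 50.6/(N * d/lambda) = 50.6/(183 * 0.9755) = 0.28

0.28 deg


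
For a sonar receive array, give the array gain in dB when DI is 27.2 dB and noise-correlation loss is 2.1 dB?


AG = DI - L_corr = 27.2 - 2.1 = 25.1

25.1 dB


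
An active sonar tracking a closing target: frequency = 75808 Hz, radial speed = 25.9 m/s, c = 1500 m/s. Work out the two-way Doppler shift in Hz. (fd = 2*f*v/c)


2617.9 Hz


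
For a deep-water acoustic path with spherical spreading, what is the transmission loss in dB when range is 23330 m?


TL = 20*log10(23330) = 87.36

87.36 dB


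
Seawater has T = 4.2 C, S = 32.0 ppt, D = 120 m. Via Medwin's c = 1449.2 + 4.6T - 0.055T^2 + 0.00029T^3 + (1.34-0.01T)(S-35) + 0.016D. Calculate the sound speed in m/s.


c = 1449.2 + 4.6*4.2 - 0.055*4.2^2 + 0.00029*4.2^3 + (1.34 - 0.01*4.2)*(32.0 - 35) + 0.016*120 = 1465.6

1465.6 m/s


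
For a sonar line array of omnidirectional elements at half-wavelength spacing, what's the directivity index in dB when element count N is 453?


DI = 10*log10(453) = 26.56

26.56 dB


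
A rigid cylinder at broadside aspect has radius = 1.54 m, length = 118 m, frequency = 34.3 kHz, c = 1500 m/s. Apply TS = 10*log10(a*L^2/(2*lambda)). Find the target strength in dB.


lambda = 1500/34300 = 0.04373 m
TS = 10*log10(1.54*118^2/(2*0.04373)) = 53.89

53.89 dB


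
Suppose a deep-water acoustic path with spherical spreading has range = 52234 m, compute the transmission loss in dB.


TL = 20*log10(52234) = 94.36

94.36 dB


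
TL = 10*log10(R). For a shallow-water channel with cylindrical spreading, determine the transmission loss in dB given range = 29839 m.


TL = 10*log10(29839) = 44.75

44.75 dB


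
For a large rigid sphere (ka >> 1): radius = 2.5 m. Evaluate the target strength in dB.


TS = 10*log10(2.5^2 / 4) = 10*log10(1.5625) = 1.94

1.94 dB


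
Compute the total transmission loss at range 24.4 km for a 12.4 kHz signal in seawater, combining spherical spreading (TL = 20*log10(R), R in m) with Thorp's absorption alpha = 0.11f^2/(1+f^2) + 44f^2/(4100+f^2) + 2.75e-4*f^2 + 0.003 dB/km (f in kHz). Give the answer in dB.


Step 1 (Thorp): alpha = 0.11*153.76/(1+153.76) + 44*153.76/(4100+153.76) + 2.75e-4*153.76 + 0.003 = 1.745 dB/km
Step 2: TL_spread = 20*log10(24400) = 87.75 dB
Step 3: TL_abs = alpha*R = 1.745 * 24.4 = 42.58 dB
Step 4: TL_total = 87.75 + 42.58 = 130.33

130.33 dB


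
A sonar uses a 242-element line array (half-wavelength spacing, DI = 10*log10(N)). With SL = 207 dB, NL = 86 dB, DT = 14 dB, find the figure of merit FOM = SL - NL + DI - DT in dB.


130.84 dB


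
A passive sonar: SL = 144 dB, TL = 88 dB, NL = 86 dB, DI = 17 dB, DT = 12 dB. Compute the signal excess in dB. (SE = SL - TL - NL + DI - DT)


-25 dB


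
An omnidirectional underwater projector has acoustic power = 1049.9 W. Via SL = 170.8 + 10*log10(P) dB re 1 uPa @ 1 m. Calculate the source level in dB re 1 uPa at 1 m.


201.01 dB


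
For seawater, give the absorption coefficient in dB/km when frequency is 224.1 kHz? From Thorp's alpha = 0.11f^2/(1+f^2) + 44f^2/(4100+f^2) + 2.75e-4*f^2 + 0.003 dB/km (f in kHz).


54.603 dB/km


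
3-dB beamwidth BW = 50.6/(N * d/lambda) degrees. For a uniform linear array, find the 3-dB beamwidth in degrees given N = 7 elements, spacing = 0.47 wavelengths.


15.38 deg


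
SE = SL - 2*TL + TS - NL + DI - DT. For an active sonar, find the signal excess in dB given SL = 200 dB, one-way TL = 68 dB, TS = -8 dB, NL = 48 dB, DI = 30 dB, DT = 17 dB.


21 dB


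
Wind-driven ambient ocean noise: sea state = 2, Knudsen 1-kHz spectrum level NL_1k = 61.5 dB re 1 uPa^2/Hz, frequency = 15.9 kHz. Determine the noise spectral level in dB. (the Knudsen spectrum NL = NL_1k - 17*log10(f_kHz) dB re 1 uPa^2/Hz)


NL = NL_1k - 17*log10(f_kHz) = 61.5 - 17*log10(15.9) = 61.5 - (20.42) = 41.08

41.08 dB


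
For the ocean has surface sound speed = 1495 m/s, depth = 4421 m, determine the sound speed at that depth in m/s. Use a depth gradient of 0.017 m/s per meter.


c = 1495 + 0.017 * 4421 = 1570.157

1570.157 m/s


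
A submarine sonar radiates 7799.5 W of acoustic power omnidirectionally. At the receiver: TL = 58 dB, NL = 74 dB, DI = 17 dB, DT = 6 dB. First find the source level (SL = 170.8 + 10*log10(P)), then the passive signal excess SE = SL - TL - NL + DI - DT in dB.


Step 1: SL = 170.8 + 10*log10(7799.5) = 209.72 dB
Step 2: SE = SL - TL - NL + DI - DT = 209.72 - 58 - 74 + 17 - 6 = 88.72

88.72 dB


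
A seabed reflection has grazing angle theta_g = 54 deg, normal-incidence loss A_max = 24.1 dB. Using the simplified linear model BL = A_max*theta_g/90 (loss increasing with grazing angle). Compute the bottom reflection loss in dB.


BL = A_max * theta_g / 90 = 24.1 * 54 / 90 = 14.46

14.46 dB


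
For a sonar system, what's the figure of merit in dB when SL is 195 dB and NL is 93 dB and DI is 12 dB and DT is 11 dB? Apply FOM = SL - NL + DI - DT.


FOM = SL - NL + DI - DT = 195 - 93 + 12 - 11 = 103

103 dB


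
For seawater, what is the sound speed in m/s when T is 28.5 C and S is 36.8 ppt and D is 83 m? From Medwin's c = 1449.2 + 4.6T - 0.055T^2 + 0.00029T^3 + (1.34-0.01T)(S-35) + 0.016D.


c = 1449.2 + 4.6*28.5 - 0.055*28.5^2 + 0.00029*28.5^3 + (1.34 - 0.01*28.5)*(36.8 - 35) + 0.016*83 = 1545.57

1545.57 m/s


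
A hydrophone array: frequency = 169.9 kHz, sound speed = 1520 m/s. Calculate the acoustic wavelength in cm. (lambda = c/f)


lambda = c/f = 1520 / 169900 = 0.0089 m = 0.89 cm

0.89 cm


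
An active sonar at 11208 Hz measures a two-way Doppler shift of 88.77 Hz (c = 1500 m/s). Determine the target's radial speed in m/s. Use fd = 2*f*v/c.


From fd = 2*f*v/c, v = c*fd/(2*f) = 1500 * 88.77 / (2*11208) = 5.94

5.94 m/s


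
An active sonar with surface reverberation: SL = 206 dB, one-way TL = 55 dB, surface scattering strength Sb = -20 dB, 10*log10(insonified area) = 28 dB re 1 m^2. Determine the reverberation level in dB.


RL = SL - 2*TL + Sb + 10*log10(A) = 206 - 2*55 + (-20) + 28 = 104

104 dB


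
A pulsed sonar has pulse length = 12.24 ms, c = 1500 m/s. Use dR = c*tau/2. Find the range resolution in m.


dR = c*tau/2 = 1500 * 12.24e-3 / 2 = 9.18

9.18 m


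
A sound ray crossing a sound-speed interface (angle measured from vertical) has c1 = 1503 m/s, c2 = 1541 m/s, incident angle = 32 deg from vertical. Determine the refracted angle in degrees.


sin(theta2) = (c2/c1)*sin(theta1) = (1541/1503)*sin(32 deg) = 0.54332
theta2 = arcsin(0.54332) = 32.91

32.91 deg


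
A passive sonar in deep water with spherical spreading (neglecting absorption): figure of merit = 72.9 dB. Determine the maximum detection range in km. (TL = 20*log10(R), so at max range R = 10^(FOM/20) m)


4.42 km


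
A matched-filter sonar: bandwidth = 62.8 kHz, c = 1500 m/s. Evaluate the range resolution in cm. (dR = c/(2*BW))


1.19 cm


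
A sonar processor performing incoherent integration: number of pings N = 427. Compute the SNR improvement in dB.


Gain = 5*log10(427) = 13.15

13.15 dB


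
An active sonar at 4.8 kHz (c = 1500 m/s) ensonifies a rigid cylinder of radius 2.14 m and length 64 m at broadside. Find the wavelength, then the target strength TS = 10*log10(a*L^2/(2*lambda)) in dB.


Step 1: lambda = c/f = 1500/4800 = 0.3125 m
Step 2: TS = 10*log10(a*L^2/(2*lambda)) = 10*log10(2.14*64^2/(2*0.3125)) = 41.47

41.47 dB


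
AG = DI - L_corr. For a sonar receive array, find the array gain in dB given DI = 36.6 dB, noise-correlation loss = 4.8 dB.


31.8 dB


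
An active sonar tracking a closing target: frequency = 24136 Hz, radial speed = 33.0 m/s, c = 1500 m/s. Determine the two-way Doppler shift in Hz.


fd = 2*f*v/c = 2 * 24136 * 33.0 / 1500 = 1061.98

1061.98 Hz


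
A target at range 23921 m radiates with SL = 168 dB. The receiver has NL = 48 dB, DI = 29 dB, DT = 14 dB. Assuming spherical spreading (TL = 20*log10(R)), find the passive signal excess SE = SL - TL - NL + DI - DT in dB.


Step 1: TL = 20*log10(23921) = 87.58 dB
Step 2: SE = 168 - 87.58 - 48 + 29 - 14 = 47.42

47.42 dB


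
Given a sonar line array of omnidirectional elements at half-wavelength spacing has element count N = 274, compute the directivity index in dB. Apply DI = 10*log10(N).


DI = 10*log10(274) = 24.38

24.38 dB


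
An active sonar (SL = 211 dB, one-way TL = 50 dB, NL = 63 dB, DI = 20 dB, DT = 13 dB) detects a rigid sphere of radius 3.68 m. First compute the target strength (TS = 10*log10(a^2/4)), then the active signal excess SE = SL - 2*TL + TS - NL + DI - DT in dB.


Step 1: TS = 10*log10(3.68^2/4) = 5.3 dB
Step 2: SE = SL - 2*TL + TS - NL + DI - DT = 211 - 2*50 + (5.3) - 63 + 20 - 13 = 60.3

60.3 dB


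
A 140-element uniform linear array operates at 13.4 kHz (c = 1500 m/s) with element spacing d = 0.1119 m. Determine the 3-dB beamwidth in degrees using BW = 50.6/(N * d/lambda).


0.36 deg


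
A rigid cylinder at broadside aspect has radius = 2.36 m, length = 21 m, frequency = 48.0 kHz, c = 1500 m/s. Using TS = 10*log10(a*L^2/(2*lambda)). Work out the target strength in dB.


lambda = 1500/48000 = 0.03125 m
TS = 10*log10(2.36*21^2/(2*0.03125)) = 42.21

42.21 dB


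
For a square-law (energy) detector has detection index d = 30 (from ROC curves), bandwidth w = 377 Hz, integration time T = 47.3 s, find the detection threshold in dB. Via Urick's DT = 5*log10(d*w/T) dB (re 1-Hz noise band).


DT = 5*log10(d*w/T) = 5*log10(30 * 377 / 47.3) = 5*log10(239.11) = 11.89

11.89 dB


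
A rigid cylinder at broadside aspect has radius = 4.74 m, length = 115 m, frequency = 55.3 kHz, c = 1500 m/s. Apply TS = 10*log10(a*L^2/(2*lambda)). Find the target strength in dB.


60.63 dB


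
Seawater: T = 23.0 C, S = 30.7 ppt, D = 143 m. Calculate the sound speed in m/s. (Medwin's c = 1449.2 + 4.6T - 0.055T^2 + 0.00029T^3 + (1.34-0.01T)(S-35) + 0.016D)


1526.95 m/s


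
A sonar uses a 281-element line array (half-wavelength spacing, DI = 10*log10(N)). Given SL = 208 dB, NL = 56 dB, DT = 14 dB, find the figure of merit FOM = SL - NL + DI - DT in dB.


Step 1: DI = 10*log10(281) = 24.49 dB
Step 2: FOM = SL - NL + DI - DT = 208 - 56 + 24.49 - 14 = 162.49

162.49 dB


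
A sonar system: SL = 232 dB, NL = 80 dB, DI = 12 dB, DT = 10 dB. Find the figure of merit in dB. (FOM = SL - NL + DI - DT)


FOM = SL - NL + DI - DT = 232 - 80 + 12 - 10 = 154

154 dB


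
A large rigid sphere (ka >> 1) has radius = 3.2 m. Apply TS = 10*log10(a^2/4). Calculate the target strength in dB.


4.08 dB


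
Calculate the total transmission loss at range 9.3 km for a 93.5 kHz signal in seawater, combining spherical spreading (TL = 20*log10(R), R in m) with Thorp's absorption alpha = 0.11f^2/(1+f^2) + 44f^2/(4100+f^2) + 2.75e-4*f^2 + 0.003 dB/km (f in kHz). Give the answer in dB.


Step 1 (Thorp): alpha = 0.11*8742.25/(1+8742.25) + 44*8742.25/(4100+8742.25) + 2.75e-4*8742.25 + 0.003 = 32.4697 dB/km
Step 2: TL_spread = 20*log10(9300) = 79.37 dB
Step 3: TL_abs = alpha*R = 32.4697 * 9.3 = 301.97 dB
Step 4: TL_total = 79.37 + 301.97 = 381.34

381.34 dB


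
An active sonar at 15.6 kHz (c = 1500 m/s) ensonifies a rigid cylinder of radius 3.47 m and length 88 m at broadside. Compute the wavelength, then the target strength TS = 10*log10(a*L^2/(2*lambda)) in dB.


Step 1: lambda = c/f = 1500/15600 = 0.09615 m
Step 2: TS = 10*log10(a*L^2/(2*lambda)) = 10*log10(3.47*88^2/(2*0.09615)) = 51.45

51.45 dB


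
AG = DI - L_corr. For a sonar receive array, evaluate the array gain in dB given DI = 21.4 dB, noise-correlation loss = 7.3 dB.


AG = DI - L_corr = 21.4 - 7.3 = 14.1

14.1 dB


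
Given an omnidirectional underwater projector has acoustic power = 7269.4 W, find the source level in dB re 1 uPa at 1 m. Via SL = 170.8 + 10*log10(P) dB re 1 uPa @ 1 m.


SL = 170.8 + 10*log10(7269.4) = 170.8 + 38.61 = 209.41

209.41 dB


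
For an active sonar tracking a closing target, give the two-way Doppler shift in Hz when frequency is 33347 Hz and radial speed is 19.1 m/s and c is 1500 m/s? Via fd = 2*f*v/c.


fd = 2*f*v/c = 2 * 33347 * 19.1 / 1500 = 849.24

849.24 Hz


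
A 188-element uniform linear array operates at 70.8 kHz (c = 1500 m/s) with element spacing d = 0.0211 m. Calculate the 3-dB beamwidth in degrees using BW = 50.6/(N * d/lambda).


Step 1: lambda = 1500/70800 = 0.02119 m
Step 2: d/lambda = 0.0211/0.02119 = 0.9958
Step 3: BW = 50.6/(N * d/lambda) = 50.6/(188 * 0.9958) = 0.27

0.27 deg


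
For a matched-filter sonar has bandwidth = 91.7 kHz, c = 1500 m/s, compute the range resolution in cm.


dR = c/(2*BW) = 1500 / (2 * 91.7e3) = 0.0082 m = 0.82 cm

0.82 cm


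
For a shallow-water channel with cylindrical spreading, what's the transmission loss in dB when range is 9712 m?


TL = 10*log10(9712) = 39.87

39.87 dB


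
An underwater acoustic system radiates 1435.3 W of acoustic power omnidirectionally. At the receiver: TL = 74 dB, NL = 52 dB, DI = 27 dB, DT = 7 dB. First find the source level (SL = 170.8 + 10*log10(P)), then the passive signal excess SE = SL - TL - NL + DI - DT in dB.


Step 1: SL = 170.8 + 10*log10(1435.3) = 202.37 dB
Step 2: SE = SL - TL - NL + DI - DT = 202.37 - 74 - 52 + 27 - 7 = 96.37

96.37 dB


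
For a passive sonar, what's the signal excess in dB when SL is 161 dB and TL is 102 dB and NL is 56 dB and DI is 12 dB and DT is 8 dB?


7 dB


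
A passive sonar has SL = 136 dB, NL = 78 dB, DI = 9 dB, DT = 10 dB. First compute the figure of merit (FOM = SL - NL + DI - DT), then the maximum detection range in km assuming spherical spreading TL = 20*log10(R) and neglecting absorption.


Step 1: FOM = SL - NL + DI - DT = 136 - 78 + 9 - 10 = 57 dB
Step 2: at max range FOM = TL = 20*log10(R), so R = 10^(57/20) = 707.95 m = 0.71 km

0.71 km


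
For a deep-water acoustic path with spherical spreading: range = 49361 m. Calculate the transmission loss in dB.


TL = 20*log10(49361) = 93.87

93.87 dB


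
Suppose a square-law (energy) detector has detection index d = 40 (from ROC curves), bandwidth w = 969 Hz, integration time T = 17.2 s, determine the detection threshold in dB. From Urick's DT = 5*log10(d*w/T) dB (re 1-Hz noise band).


16.76 dB


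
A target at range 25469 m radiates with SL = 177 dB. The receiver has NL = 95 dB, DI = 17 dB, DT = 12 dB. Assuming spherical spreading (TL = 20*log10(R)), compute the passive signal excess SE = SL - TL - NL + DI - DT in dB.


-1.12 dB


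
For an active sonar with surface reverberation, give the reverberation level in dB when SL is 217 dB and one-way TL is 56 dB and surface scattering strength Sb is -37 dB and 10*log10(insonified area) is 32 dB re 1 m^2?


RL = SL - 2*TL + Sb + 10*log10(A) = 217 - 2*56 + (-37) + 32 = 100

100 dB


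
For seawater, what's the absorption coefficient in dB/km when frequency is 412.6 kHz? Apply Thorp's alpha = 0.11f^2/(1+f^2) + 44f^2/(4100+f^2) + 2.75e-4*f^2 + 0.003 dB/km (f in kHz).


f^2 = 170238.76
alpha = 0.11*170238.76/(1+170238.76) + 44*170238.76/(4100+170238.76) + 2.75e-4*170238.76 + 0.003 = 89.894

89.894 dB/km


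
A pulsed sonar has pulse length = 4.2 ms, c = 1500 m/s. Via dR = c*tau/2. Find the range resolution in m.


dR = c*tau/2 = 1500 * 4.2e-3 / 2 = 3.15

3.15 m


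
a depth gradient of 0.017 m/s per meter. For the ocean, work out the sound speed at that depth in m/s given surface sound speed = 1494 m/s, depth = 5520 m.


c = 1494 + 0.017 * 5520 = 1587.84

1587.84 m/s


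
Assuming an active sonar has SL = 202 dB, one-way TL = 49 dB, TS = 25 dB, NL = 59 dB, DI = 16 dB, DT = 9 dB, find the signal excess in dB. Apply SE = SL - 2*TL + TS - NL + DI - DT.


77 dB


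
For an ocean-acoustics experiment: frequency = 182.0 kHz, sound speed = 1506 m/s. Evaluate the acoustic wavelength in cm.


0.83 cm


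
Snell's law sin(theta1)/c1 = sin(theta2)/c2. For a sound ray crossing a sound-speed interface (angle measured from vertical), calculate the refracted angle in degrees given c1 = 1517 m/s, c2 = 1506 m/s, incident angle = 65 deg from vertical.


64.12 deg


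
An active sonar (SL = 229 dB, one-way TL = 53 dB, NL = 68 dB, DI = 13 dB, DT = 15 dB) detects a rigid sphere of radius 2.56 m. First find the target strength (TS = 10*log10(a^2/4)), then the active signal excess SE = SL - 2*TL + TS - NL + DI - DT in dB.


Step 1: TS = 10*log10(2.56^2/4) = 2.14 dB
Step 2: SE = SL - 2*TL + TS - NL + DI - DT = 229 - 2*53 + (2.14) - 68 + 13 - 15 = 55.14

55.14 dB


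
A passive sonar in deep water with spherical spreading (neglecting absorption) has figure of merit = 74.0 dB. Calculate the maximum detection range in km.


At max range FOM = TL, so 20*log10(R) = 74.0
R = 10^(74.0/20) = 5011.87 m = 5.01 km

5.01 km


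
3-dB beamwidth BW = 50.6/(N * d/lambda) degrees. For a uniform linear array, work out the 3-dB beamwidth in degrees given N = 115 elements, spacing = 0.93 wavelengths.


0.47 deg


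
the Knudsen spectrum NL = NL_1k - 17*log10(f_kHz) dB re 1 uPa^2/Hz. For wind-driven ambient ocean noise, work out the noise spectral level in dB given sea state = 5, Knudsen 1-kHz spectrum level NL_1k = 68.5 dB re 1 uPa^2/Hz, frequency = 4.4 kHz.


NL = NL_1k - 17*log10(f_kHz) = 68.5 - 17*log10(4.4) = 68.5 - (10.94) = 57.56

57.56 dB


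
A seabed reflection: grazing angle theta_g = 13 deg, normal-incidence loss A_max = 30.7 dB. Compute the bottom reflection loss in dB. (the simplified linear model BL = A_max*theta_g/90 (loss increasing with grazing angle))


4.43 dB


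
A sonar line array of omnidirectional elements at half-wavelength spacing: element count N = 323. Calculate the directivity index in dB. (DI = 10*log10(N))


DI = 10*log10(323) = 25.09

25.09 dB


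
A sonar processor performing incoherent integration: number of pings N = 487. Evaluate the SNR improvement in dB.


13.44 dB


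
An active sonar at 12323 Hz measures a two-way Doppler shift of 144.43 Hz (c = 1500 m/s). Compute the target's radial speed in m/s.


From fd = 2*f*v/c, v = c*fd/(2*f) = 1500 * 144.43 / (2*12323) = 8.79

8.79 m/s


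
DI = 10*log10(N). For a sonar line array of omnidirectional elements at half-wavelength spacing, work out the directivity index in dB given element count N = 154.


DI = 10*log10(154) = 21.88

21.88 dB


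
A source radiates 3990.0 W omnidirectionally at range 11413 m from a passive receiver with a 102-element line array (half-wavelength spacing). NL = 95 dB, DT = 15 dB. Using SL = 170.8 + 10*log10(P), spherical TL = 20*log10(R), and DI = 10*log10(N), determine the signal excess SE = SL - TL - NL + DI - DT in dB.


35.75 dB
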